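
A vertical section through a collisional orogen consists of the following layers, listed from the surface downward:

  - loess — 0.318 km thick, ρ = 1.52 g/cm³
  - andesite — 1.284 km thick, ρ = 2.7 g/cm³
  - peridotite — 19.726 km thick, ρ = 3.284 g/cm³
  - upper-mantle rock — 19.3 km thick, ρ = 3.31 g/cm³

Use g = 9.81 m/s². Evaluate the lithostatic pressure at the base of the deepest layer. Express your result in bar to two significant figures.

loess: 1520 kg/m³ × 9.81 m/s² × 318 m = 4.742×10^6 Pa = 47.42 bar
andesite: 2700 kg/m³ × 9.81 m/s² × 1284 m = 3.401×10^7 Pa = 340.1 bar
peridotite: 3284 kg/m³ × 9.81 m/s² × 19726 m = 6.355×10^8 Pa = 6355 bar
upper-mantle rock: 3310 kg/m³ × 9.81 m/s² × 19300 m = 6.267×10^8 Pa = 6267 bar
Total = 47.42 + 340.1 + 6355 + 6267 = 13009 bar

13000 bar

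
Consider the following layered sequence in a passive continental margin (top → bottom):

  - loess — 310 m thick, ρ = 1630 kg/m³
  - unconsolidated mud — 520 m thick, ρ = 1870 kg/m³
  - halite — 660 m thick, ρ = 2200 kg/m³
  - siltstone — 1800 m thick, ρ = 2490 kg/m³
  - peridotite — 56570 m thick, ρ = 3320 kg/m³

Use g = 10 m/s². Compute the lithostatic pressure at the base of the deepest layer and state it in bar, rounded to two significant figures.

20000 bar

loess: 1630 kg/m³ × 10 m/s² × 310 m = 5.053×10^6 Pa = 50.53 bar
unconsolidated mud: 1870 kg/m³ × 10 m/s² × 520 m = 9.724×10^6 Pa = 97.24 bar
halite: 2200 kg/m³ × 10 m/s² × 660 m = 1.452×10^7 Pa = 145.2 bar
siltstone: 2490 kg/m³ × 10 m/s² × 1800 m = 4.482×10^7 Pa = 448.2 bar
peridotite: 3320 kg/m³ × 10 m/s² × 56570 m = 1.878×10^9 Pa = 18781 bar
Total = 50.53 + 97.24 + 145.2 + 448.2 + 18781 = 19522 bar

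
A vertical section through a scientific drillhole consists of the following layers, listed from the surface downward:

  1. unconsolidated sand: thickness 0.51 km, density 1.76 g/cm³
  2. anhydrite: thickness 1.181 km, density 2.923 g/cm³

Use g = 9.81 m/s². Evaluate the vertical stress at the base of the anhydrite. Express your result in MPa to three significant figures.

42.7 MPa

unconsolidated sand: 1760 kg/m³ × 9.81 m/s² × 510 m = 8.805×10^6 Pa = 8.805 MPa
anhydrite: 2923 kg/m³ × 9.81 m/s² × 1181 m = 3.386×10^7 Pa = 33.86 MPa
Total = 8.805 + 33.86 = 42.670 MPa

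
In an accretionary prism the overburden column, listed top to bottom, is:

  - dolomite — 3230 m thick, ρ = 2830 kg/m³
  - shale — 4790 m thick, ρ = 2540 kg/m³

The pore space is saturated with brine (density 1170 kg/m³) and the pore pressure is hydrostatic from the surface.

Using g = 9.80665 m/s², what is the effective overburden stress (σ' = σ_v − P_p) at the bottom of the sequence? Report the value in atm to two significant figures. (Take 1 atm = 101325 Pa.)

Overburden (lithostatic) stress σ_v:
dolomite: 2830 kg/m³ × 9.80665 m/s² × 3230 m = 8.964×10^7 Pa = 89.64 MPa
shale: 2540 kg/m³ × 9.80665 m/s² × 4790 m = 1.193×10^8 Pa = 119.3 MPa
Total = 89.64 + 119.3 = 208.96 MPa
Pore pressure P_p = 1170 kg/m³ × 9.80665 m/s² × 8020 m = 9.202×10^7 Pa = 92.02 MPa
Effective stress σ' = σ_v − P_p = 209.0 − 92.02 = 116.94 MPa = 1154.1 atm

1200 atm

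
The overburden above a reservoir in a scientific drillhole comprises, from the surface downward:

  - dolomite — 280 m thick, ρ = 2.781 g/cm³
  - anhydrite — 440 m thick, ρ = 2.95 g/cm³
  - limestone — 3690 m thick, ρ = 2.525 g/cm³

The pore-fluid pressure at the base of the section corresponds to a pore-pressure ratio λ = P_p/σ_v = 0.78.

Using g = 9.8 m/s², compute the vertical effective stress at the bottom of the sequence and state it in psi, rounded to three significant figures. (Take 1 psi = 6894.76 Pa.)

Overburden (lithostatic) stress σ_v:
dolomite: 2781 kg/m³ × 9.8 m/s² × 280 m = 7.631×10^6 Pa = 7.631 MPa
anhydrite: 2950 kg/m³ × 9.8 m/s² × 440 m = 1.272×10^7 Pa = 12.72 MPa
limestone: 2525 kg/m³ × 9.8 m/s² × 3690 m = 9.131×10^7 Pa = 91.31 MPa
Total = 7.631 + 12.72 + 91.31 = 111.66 MPa
Pore pressure P_p = λ·σ_v = 0.78 × 111.7 MPa = 87.10 MPa
Effective stress σ' = σ_v − P_p = 111.7 − 87.10 = 24.565 MPa = 3562.9 psi

3560 psi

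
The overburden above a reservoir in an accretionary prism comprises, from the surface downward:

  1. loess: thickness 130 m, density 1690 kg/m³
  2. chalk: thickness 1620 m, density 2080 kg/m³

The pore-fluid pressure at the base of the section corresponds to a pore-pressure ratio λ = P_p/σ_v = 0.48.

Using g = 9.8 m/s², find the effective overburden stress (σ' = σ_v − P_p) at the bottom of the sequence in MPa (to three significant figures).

18.3 MPa

Overburden (lithostatic) stress σ_v:
loess: 1690 kg/m³ × 9.8 m/s² × 130 m = 2.153×10^6 Pa = 2.153 MPa
chalk: 2080 kg/m³ × 9.8 m/s² × 1620 m = 3.302×10^7 Pa = 33.02 MPa
Total = 2.153 + 33.02 = 35.175 MPa
Pore pressure P_p = λ·σ_v = 0.48 × 35.18 MPa = 16.88 MPa
Effective stress σ' = σ_v − P_p = 35.18 − 16.88 = 18.291 MPa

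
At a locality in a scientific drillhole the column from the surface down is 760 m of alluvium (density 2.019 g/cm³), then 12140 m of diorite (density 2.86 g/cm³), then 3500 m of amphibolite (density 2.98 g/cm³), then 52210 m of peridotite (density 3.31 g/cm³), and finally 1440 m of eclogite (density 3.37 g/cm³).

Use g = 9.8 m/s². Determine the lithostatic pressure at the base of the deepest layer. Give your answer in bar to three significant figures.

alluvium: 2019 kg/m³ × 9.8 m/s² × 760 m = 1.504×10^7 Pa = 150.4 bar
diorite: 2860 kg/m³ × 9.8 m/s² × 12140 m = 3.403×10^8 Pa = 3403 bar
amphibolite: 2980 kg/m³ × 9.8 m/s² × 3500 m = 1.022×10^8 Pa = 1022 bar
peridotite: 3310 kg/m³ × 9.8 m/s² × 52210 m = 1.694×10^9 Pa = 16936 bar
eclogite: 3370 kg/m³ × 9.8 m/s² × 1440 m = 4.756×10^7 Pa = 475.6 bar
Total = 150.4 + 3403 + 1022 + 16936 + 475.6 = 21987 bar

22000 bar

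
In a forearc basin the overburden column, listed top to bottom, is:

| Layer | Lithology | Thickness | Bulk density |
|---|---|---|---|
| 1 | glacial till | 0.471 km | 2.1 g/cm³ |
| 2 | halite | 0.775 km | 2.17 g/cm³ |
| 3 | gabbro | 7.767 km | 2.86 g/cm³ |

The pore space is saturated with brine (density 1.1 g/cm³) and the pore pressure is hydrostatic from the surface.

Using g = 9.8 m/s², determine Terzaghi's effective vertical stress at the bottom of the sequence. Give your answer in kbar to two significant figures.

Overburden (lithostatic) stress σ_v:
glacial till: 2100 kg/m³ × 9.8 m/s² × 471 m = 9.693×10^6 Pa = 9.693 MPa
halite: 2170 kg/m³ × 9.8 m/s² × 775 m = 1.648×10^7 Pa = 16.48 MPa
gabbro: 2860 kg/m³ × 9.8 m/s² × 7767 m = 2.177×10^8 Pa = 217.7 MPa
Total = 9.693 + 16.48 + 217.7 = 243.87 MPa
Pore pressure P_p = 1100 kg/m³ × 9.8 m/s² × 9013 m = 9.716×10^7 Pa = 97.16 MPa
Effective stress σ' = σ_v − P_p = 243.9 − 97.16 = 146.71 MPa = 1.4671 kbar

1.5 kbar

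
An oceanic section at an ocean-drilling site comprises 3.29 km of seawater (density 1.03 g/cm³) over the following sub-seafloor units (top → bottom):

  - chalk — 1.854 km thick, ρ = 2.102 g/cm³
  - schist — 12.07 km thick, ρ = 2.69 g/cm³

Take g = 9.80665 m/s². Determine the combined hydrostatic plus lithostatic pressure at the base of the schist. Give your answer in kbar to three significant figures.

seawater: 1030 kg/m³ × 9.80665 m/s² × 3290 m = 3.323×10^7 Pa = 0.3323 kbar
chalk: 2102 kg/m³ × 9.80665 m/s² × 1854 m = 3.822×10^7 Pa = 0.3822 kbar
schist: 2690 kg/m³ × 9.80665 m/s² × 12070 m = 3.184×10^8 Pa = 3.184 kbar
Total = 0.3323 + 0.3822 + 3.184 = 3.8985 kbar

3.90 kbar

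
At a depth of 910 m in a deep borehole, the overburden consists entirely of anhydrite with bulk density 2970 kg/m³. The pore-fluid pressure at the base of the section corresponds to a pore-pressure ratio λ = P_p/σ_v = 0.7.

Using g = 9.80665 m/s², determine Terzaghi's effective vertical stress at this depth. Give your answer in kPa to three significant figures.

7950 kPa

Overburden (lithostatic) stress σ_v:
anhydrite: 2970 kg/m³ × 9.80665 m/s² × 910 m = 2.650×10^7 Pa = 26.50 MPa
Pore pressure P_p = λ·σ_v = 0.7 × 26.50 MPa = 18.55 MPa
Effective stress σ' = σ_v − P_p = 26.50 − 18.55 = 7.9513 MPa = 7951.3 kPa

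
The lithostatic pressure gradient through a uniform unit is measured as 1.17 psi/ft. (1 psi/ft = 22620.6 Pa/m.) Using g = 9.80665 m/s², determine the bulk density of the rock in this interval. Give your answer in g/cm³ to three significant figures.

2.70 g/cm³

ρ = (dP/dz)/g = 1.17 psi/ft / 9.80665 m/s² = 26466 Pa/m / 9.80665 m/s² = 2698.8 kg/m³
= 2.699 g/cm³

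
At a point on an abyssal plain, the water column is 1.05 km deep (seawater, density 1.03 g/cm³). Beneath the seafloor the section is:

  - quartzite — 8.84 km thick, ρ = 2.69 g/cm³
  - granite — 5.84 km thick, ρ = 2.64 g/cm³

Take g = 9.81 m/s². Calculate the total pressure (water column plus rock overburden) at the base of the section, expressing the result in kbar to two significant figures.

4.0 kbar

seawater: 1030 kg/m³ × 9.81 m/s² × 1050 m = 1.061×10^7 Pa = 0.1061 kbar
quartzite: 2690 kg/m³ × 9.81 m/s² × 8840 m = 2.333×10^8 Pa = 2.333 kbar
granite: 2640 kg/m³ × 9.81 m/s² × 5840 m = 1.512×10^8 Pa = 1.512 kbar
Total = 0.1061 + 2.333 + 1.512 = 3.9513 kbar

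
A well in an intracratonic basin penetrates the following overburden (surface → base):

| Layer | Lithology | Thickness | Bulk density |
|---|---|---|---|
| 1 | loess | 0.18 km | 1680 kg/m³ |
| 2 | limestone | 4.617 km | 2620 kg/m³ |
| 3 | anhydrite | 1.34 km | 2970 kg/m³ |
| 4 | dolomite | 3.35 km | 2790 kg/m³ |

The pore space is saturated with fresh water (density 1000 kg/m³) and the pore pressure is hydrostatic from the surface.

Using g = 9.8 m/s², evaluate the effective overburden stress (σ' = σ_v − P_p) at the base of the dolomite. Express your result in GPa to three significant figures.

0.159 GPa

Overburden (lithostatic) stress σ_v:
loess: 1680 kg/m³ × 9.8 m/s² × 180 m = 2.964×10^6 Pa = 2.964 MPa
limestone: 2620 kg/m³ × 9.8 m/s² × 4617 m = 1.185×10^8 Pa = 118.5 MPa
anhydrite: 2970 kg/m³ × 9.8 m/s² × 1340 m = 3.900×10^7 Pa = 39.00 MPa
dolomite: 2790 kg/m³ × 9.8 m/s² × 3350 m = 9.160×10^7 Pa = 91.60 MPa
Total = 2.964 + 118.5 + 39.00 + 91.60 = 252.11 MPa
Pore pressure P_p = 1000 kg/m³ × 9.8 m/s² × 9487 m = 9.297×10^7 Pa = 92.97 MPa
Effective stress σ' = σ_v − P_p = 252.1 − 92.97 = 159.13 MPa = 0.15913 GPa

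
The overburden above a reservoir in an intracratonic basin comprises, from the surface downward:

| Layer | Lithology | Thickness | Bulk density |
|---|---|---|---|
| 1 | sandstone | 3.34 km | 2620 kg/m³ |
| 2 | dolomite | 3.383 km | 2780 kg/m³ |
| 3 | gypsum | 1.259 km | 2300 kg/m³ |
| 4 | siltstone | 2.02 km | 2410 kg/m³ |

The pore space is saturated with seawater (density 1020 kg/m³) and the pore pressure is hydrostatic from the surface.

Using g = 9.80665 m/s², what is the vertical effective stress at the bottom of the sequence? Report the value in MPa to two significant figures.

Overburden (lithostatic) stress σ_v:
sandstone: 2620 kg/m³ × 9.80665 m/s² × 3340 m = 8.582×10^7 Pa = 85.82 MPa
dolomite: 2780 kg/m³ × 9.80665 m/s² × 3383 m = 9.223×10^7 Pa = 92.23 MPa
gypsum: 2300 kg/m³ × 9.80665 m/s² × 1259 m = 2.840×10^7 Pa = 28.40 MPa
siltstone: 2410 kg/m³ × 9.80665 m/s² × 2020 m = 4.774×10^7 Pa = 47.74 MPa
Total = 85.82 + 92.23 + 28.40 + 47.74 = 254.18 MPa
Pore pressure P_p = 1020 kg/m³ × 9.80665 m/s² × 10002 m = 1.000×10^8 Pa = 100.0 MPa
Effective stress σ' = σ_v − P_p = 254.2 − 100.0 = 154.14 MPa

150 MPa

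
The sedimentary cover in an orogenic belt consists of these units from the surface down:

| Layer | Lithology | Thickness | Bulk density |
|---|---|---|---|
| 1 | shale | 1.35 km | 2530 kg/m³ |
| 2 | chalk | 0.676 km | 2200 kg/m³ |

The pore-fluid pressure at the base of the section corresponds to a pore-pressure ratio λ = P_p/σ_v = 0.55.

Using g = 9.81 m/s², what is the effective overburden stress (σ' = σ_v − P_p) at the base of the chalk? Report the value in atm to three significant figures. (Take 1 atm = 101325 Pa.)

214 atm

Overburden (lithostatic) stress σ_v:
shale: 2530 kg/m³ × 9.81 m/s² × 1350 m = 3.351×10^7 Pa = 33.51 MPa
chalk: 2200 kg/m³ × 9.81 m/s² × 676 m = 1.459×10^7 Pa = 14.59 MPa
Total = 33.51 + 14.59 = 48.095 MPa
Pore pressure P_p = λ·σ_v = 0.55 × 48.10 MPa = 26.45 MPa
Effective stress σ' = σ_v − P_p = 48.10 − 26.45 = 21.643 MPa = 213.60 atm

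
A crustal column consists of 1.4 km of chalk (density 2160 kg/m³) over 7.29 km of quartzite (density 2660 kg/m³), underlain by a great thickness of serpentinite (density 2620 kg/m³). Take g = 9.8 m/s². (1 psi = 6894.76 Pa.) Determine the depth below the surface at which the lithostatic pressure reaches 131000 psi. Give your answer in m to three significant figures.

35300 m

Pressure at base of upper layers: 2160×9.8×1400 + 2660×9.8×7290 = 2.197×10^8 Pa = 31861 psi
Remaining pressure to be supplied by serpentinite: 9.032×10^8 − 2.197×10^8 = 6.835×10^8 Pa
Additional depth in serpentinite = 6.835×10^8 Pa / (2620 kg/m³ × 9.8 m/s²) = 26622 m
Total depth = 8690 m + 26622 m = 35312 m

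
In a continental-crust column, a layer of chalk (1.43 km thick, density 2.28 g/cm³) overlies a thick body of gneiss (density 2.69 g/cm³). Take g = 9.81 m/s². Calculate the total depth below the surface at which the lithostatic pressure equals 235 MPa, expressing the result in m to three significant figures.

Pressure at base of upper layers: 2280×9.81×1430 = 3.198×10^7 Pa = 31.98 MPa
Remaining pressure to be supplied by gneiss: 2.350×10^8 − 3.198×10^7 = 2.030×10^8 Pa
Additional depth in gneiss = 2.030×10^8 Pa / (2690 kg/m³ × 9.81 m/s²) = 7693.2 m
Total depth = 1430 m + 7693.2 m = 9123.2 m

9120 m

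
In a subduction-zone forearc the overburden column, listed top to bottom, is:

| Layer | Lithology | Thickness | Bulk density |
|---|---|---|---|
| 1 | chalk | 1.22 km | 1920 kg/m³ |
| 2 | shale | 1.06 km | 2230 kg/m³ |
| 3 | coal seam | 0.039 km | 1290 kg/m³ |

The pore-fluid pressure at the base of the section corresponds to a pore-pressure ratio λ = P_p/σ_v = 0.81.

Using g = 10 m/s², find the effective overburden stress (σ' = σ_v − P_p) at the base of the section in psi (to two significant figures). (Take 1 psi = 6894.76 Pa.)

1300 psi

Overburden (lithostatic) stress σ_v:
chalk: 1920 kg/m³ × 10 m/s² × 1220 m = 2.342×10^7 Pa = 23.42 MPa
shale: 2230 kg/m³ × 10 m/s² × 1060 m = 2.364×10^7 Pa = 23.64 MPa
coal seam: 1290 kg/m³ × 10 m/s² × 39 m = 5.031×10^5 Pa = 0.5031 MPa
Total = 23.42 + 23.64 + 0.5031 = 47.565 MPa
Pore pressure P_p = λ·σ_v = 0.81 × 47.57 MPa = 38.53 MPa
Effective stress σ' = σ_v − P_p = 47.57 − 38.53 = 9.0374 MPa = 1310.8 psi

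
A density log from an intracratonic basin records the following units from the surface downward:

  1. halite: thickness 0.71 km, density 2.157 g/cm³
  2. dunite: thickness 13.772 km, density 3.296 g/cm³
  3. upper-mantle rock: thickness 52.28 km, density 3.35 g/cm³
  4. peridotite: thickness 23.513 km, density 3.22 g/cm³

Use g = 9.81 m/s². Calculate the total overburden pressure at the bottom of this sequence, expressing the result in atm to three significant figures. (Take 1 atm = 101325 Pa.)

28800 atm

halite: 2157 kg/m³ × 9.81 m/s² × 710 m = 1.502×10^7 Pa = 148.3 atm
dunite: 3296 kg/m³ × 9.81 m/s² × 13772 m = 4.453×10^8 Pa = 4395 atm
upper-mantle rock: 3350 kg/m³ × 9.81 m/s² × 52280 m = 1.718×10^9 Pa = 16956 atm
peridotite: 3220 kg/m³ × 9.81 m/s² × 23513 m = 7.427×10^8 Pa = 7330 atm
Total = 148.3 + 4395 + 16956 + 7330 = 28830 atm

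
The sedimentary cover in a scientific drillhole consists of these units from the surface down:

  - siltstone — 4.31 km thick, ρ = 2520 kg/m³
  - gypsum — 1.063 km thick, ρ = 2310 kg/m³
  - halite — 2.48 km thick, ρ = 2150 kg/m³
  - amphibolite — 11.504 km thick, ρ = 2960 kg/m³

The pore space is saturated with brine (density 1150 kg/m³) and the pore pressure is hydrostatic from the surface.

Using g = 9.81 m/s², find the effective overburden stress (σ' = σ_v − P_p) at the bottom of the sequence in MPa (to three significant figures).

299 MPa

Overburden (lithostatic) stress σ_v:
siltstone: 2520 kg/m³ × 9.81 m/s² × 4310 m = 1.065×10^8 Pa = 106.5 MPa
gypsum: 2310 kg/m³ × 9.81 m/s² × 1063 m = 2.409×10^7 Pa = 24.09 MPa
halite: 2150 kg/m³ × 9.81 m/s² × 2480 m = 5.231×10^7 Pa = 52.31 MPa
amphibolite: 2960 kg/m³ × 9.81 m/s² × 11504 m = 3.340×10^8 Pa = 334.0 MPa
Total = 106.5 + 24.09 + 52.31 + 334.0 = 516.99 MPa
Pore pressure P_p = 1150 kg/m³ × 9.81 m/s² × 19357 m = 2.184×10^8 Pa = 218.4 MPa
Effective stress σ' = σ_v − P_p = 517.0 − 218.4 = 298.62 MPa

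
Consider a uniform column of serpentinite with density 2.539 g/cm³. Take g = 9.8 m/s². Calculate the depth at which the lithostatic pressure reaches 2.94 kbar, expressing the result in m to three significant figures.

h = P/(ρg) = 2.94 kbar / (2539 kg/m³ × 9.8 m/s²) = 2.940×10^8 Pa / 24882 Pa/m = 11816 m

11800 m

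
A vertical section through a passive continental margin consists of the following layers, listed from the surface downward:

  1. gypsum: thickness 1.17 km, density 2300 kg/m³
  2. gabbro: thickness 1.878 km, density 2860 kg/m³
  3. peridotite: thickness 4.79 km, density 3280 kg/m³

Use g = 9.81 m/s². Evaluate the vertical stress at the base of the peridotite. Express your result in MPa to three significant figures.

233 MPa

gypsum: 2300 kg/m³ × 9.81 m/s² × 1170 m = 2.640×10^7 Pa = 26.40 MPa
gabbro: 2860 kg/m³ × 9.81 m/s² × 1878 m = 5.269×10^7 Pa = 52.69 MPa
peridotite: 3280 kg/m³ × 9.81 m/s² × 4790 m = 1.541×10^8 Pa = 154.1 MPa
Total = 26.40 + 52.69 + 154.1 = 233.22 MPa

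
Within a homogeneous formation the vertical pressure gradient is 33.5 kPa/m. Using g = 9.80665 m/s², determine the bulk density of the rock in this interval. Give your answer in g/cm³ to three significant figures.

ρ = (dP/dz)/g = 33.5 kPa/m / 9.80665 m/s² = 33500 Pa/m / 9.80665 m/s² = 3416.0 kg/m³
= 3.416 g/cm³

3.42 g/cm³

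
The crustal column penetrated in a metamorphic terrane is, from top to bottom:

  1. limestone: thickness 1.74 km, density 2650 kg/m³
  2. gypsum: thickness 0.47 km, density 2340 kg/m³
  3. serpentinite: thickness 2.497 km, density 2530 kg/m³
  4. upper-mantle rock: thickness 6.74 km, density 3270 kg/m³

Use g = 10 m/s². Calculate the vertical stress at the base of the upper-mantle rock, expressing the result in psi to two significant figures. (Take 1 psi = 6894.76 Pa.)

49000 psi

limestone: 2650 kg/m³ × 10 m/s² × 1740 m = 4.611×10^7 Pa = 6688 psi
gypsum: 2340 kg/m³ × 10 m/s² × 470 m = 1.100×10^7 Pa = 1595 psi
serpentinite: 2530 kg/m³ × 10 m/s² × 2497 m = 6.317×10^7 Pa = 9163 psi
upper-mantle rock: 3270 kg/m³ × 10 m/s² × 6740 m = 2.204×10^8 Pa = 31966 psi
Total = 6688 + 1595 + 9163 + 31966 = 49411 psi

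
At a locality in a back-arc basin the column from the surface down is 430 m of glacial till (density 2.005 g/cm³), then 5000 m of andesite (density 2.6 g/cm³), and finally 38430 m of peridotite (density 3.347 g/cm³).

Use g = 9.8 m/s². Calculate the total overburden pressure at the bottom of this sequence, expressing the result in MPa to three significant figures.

1400 MPa

glacial till: 2005 kg/m³ × 9.8 m/s² × 430 m = 8.449×10^6 Pa = 8.449 MPa
andesite: 2600 kg/m³ × 9.8 m/s² × 5000 m = 1.274×10^8 Pa = 127.4 MPa
peridotite: 3347 kg/m³ × 9.8 m/s² × 38430 m = 1.261×10^9 Pa = 1261 MPa
Total = 8.449 + 127.4 + 1261 = 1396.4 MPa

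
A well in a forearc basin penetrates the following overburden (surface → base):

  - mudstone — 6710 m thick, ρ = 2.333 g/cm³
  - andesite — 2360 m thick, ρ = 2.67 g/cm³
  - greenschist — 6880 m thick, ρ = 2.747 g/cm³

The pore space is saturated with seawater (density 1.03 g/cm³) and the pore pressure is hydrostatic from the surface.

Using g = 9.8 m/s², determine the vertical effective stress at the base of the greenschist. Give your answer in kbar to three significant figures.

2.39 kbar

Overburden (lithostatic) stress σ_v:
mudstone: 2333 kg/m³ × 9.8 m/s² × 6710 m = 1.534×10^8 Pa = 153.4 MPa
andesite: 2670 kg/m³ × 9.8 m/s² × 2360 m = 6.175×10^7 Pa = 61.75 MPa
greenschist: 2747 kg/m³ × 9.8 m/s² × 6880 m = 1.852×10^8 Pa = 185.2 MPa
Total = 153.4 + 61.75 + 185.2 = 400.38 MPa
Pore pressure P_p = 1030 kg/m³ × 9.8 m/s² × 15950 m = 1.610×10^8 Pa = 161.0 MPa
Effective stress σ' = σ_v − P_p = 400.4 − 161.0 = 239.38 MPa = 2.3938 kbar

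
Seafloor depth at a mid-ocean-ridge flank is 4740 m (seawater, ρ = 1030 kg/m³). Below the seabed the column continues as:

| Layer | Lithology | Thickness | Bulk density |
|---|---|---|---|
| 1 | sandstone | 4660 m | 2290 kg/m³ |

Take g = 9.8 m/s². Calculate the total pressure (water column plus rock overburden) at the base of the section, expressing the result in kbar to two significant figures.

seawater: 1030 kg/m³ × 9.8 m/s² × 4740 m = 4.785×10^7 Pa = 0.4785 kbar
sandstone: 2290 kg/m³ × 9.8 m/s² × 4660 m = 1.046×10^8 Pa = 1.046 kbar
Total = 0.4785 + 1.046 = 1.5243 kbar

1.5 kbar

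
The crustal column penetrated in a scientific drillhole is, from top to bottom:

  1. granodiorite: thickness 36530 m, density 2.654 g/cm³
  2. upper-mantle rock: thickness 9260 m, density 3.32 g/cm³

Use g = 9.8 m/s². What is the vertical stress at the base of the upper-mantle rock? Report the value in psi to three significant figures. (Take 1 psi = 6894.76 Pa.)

182000 psi

granodiorite: 2654 kg/m³ × 9.8 m/s² × 36530 m = 9.501×10^8 Pa = 1.378×10^5 psi
upper-mantle rock: 3320 kg/m³ × 9.8 m/s² × 9260 m = 3.013×10^8 Pa = 43697 psi
Total = 1.378×10^5 + 43697 = 1.8150×10^5 psi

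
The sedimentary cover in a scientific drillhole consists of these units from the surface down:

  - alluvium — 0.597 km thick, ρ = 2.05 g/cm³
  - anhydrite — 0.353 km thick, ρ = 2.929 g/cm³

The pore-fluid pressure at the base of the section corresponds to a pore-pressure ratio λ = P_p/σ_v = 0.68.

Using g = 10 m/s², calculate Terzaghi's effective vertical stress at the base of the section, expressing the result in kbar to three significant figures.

0.0722 kbar

Overburden (lithostatic) stress σ_v:
alluvium: 2050 kg/m³ × 10 m/s² × 597 m = 1.224×10^7 Pa = 12.24 MPa
anhydrite: 2929 kg/m³ × 10 m/s² × 353 m = 1.034×10^7 Pa = 10.34 MPa
Total = 12.24 + 10.34 = 22.578 MPa
Pore pressure P_p = λ·σ_v = 0.68 × 22.58 MPa = 15.35 MPa
Effective stress σ' = σ_v − P_p = 22.58 − 15.35 = 7.2249 MPa = 0.072249 kbar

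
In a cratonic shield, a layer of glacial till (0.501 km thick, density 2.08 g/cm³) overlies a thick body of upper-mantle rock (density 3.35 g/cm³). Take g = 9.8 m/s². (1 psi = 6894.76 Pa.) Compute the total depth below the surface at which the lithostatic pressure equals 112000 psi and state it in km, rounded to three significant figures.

23.7 km

Pressure at base of upper layers: 2080×9.8×501 = 1.021×10^7 Pa = 1481 psi
Remaining pressure to be supplied by upper-mantle rock: 7.722×10^8 − 1.021×10^7 = 7.620×10^8 Pa
Additional depth in upper-mantle rock = 7.620×10^8 Pa / (3350 kg/m³ × 9.8 m/s²) = 23210 m
Total depth = 501 m + 23210 m = 23711 m
= 23.711 km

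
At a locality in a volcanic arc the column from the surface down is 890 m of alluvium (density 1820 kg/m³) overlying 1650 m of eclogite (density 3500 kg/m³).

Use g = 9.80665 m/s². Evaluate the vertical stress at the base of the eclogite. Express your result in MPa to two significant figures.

alluvium: 1820 kg/m³ × 9.80665 m/s² × 890 m = 1.588×10^7 Pa = 15.88 MPa
eclogite: 3500 kg/m³ × 9.80665 m/s² × 1650 m = 5.663×10^7 Pa = 56.63 MPa
Total = 15.88 + 56.63 = 72.518 MPa

73 MPa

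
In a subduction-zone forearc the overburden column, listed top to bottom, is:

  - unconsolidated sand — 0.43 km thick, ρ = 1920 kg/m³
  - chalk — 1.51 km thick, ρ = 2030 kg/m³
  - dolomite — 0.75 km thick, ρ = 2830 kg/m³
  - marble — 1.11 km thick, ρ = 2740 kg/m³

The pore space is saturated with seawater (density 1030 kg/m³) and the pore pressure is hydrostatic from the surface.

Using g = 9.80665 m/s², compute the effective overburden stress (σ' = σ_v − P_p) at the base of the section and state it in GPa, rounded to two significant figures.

0.050 GPa

Overburden (lithostatic) stress σ_v:
unconsolidated sand: 1920 kg/m³ × 9.80665 m/s² × 430 m = 8.096×10^6 Pa = 8.096 MPa
chalk: 2030 kg/m³ × 9.80665 m/s² × 1510 m = 3.006×10^7 Pa = 30.06 MPa
dolomite: 2830 kg/m³ × 9.80665 m/s² × 750 m = 2.081×10^7 Pa = 20.81 MPa
marble: 2740 kg/m³ × 9.80665 m/s² × 1110 m = 2.983×10^7 Pa = 29.83 MPa
Total = 8.096 + 30.06 + 20.81 + 29.83 = 88.797 MPa
Pore pressure P_p = 1030 kg/m³ × 9.80665 m/s² × 3800 m = 3.838×10^7 Pa = 38.38 MPa
Effective stress σ' = σ_v − P_p = 88.80 − 38.38 = 50.414 MPa = 0.050414 GPa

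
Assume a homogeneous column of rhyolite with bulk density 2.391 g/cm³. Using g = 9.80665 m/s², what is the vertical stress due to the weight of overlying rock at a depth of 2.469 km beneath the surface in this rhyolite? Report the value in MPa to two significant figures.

rhyolite: 2391 kg/m³ × 9.80665 m/s² × 2469 m = 5.789×10^7 Pa = 57.89 MPa

58 MPa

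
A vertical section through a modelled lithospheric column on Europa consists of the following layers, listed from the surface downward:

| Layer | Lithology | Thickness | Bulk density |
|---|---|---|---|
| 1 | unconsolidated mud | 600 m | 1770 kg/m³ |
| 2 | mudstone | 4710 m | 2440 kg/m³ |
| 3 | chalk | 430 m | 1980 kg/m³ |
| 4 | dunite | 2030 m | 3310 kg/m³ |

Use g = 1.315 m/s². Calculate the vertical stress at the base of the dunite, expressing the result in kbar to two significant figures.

0.26 kbar

unconsolidated mud: 1770 kg/m³ × 1.315 m/s² × 600 m = 1.397×10^6 Pa = 0.01397 kbar
mudstone: 2440 kg/m³ × 1.315 m/s² × 4710 m = 1.511×10^7 Pa = 0.1511 kbar
chalk: 1980 kg/m³ × 1.315 m/s² × 430 m = 1.120×10^6 Pa = 0.01120 kbar
dunite: 3310 kg/m³ × 1.315 m/s² × 2030 m = 8.836×10^6 Pa = 0.08836 kbar
Total = 0.01397 + 0.1511 + 0.01120 + 0.08836 = 0.26465 kbar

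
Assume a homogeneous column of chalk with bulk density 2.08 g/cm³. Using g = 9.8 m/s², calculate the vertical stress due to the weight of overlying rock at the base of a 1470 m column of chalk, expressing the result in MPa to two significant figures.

chalk: 2080 kg/m³ × 9.8 m/s² × 1470 m = 2.996×10^7 Pa = 29.96 MPa

30 MPa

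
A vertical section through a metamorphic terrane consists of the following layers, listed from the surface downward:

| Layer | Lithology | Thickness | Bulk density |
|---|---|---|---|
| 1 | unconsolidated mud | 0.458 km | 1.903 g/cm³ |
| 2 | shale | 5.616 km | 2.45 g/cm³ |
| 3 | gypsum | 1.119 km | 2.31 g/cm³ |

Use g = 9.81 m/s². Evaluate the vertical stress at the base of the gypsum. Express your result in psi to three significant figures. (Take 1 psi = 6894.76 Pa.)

24500 psi

unconsolidated mud: 1903 kg/m³ × 9.81 m/s² × 458 m = 8.550×10^6 Pa = 1240 psi
shale: 2450 kg/m³ × 9.81 m/s² × 5616 m = 1.350×10^8 Pa = 19577 psi
gypsum: 2310 kg/m³ × 9.81 m/s² × 1119 m = 2.536×10^7 Pa = 3678 psi
Total = 1240 + 19577 + 3678 = 24495 psi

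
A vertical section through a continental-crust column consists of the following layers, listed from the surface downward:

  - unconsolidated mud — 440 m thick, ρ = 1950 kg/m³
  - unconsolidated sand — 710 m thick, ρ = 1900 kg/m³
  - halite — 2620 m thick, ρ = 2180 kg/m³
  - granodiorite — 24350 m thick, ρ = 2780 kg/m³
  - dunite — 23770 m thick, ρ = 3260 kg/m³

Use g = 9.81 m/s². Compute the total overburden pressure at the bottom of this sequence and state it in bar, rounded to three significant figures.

15000 bar

unconsolidated mud: 1950 kg/m³ × 9.81 m/s² × 440 m = 8.417×10^6 Pa = 84.17 bar
unconsolidated sand: 1900 kg/m³ × 9.81 m/s² × 710 m = 1.323×10^7 Pa = 132.3 bar
halite: 2180 kg/m³ × 9.81 m/s² × 2620 m = 5.603×10^7 Pa = 560.3 bar
granodiorite: 2780 kg/m³ × 9.81 m/s² × 24350 m = 6.641×10^8 Pa = 6641 bar
dunite: 3260 kg/m³ × 9.81 m/s² × 23770 m = 7.602×10^8 Pa = 7602 bar
Total = 84.17 + 132.3 + 560.3 + 6641 + 7602 = 15019 bar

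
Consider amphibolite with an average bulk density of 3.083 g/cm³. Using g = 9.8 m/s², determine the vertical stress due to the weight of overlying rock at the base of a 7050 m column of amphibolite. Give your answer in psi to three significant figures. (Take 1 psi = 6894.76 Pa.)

amphibolite: 3083 kg/m³ × 9.8 m/s² × 7050 m = 2.130×10^8 Pa = 30894 psi

30900 psi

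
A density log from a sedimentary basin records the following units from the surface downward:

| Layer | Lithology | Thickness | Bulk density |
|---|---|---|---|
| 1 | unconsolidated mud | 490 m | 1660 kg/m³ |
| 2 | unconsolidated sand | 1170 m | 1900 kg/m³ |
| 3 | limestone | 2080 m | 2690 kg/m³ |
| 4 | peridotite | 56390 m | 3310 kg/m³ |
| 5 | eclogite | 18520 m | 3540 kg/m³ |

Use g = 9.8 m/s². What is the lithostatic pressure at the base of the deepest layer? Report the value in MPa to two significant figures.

unconsolidated mud: 1660 kg/m³ × 9.8 m/s² × 490 m = 7.971×10^6 Pa = 7.971 MPa
unconsolidated sand: 1900 kg/m³ × 9.8 m/s² × 1170 m = 2.179×10^7 Pa = 21.79 MPa
limestone: 2690 kg/m³ × 9.8 m/s² × 2080 m = 5.483×10^7 Pa = 54.83 MPa
peridotite: 3310 kg/m³ × 9.8 m/s² × 56390 m = 1.829×10^9 Pa = 1829 MPa
eclogite: 3540 kg/m³ × 9.8 m/s² × 18520 m = 6.425×10^8 Pa = 642.5 MPa
Total = 7.971 + 21.79 + 54.83 + 1829 + 642.5 = 2556.3 MPa

2600 MPa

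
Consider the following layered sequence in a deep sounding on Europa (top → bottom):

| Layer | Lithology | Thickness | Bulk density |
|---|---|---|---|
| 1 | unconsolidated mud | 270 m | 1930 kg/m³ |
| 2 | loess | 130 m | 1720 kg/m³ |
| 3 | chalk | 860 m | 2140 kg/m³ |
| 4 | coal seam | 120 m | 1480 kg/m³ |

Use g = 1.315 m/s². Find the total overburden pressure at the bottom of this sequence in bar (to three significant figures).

36.3 bar

unconsolidated mud: 1930 kg/m³ × 1.315 m/s² × 270 m = 6.852×10^5 Pa = 6.852 bar
loess: 1720 kg/m³ × 1.315 m/s² × 130 m = 2.940×10^5 Pa = 2.940 bar
chalk: 2140 kg/m³ × 1.315 m/s² × 860 m = 2.420×10^6 Pa = 24.20 bar
coal seam: 1480 kg/m³ × 1.315 m/s² × 120 m = 2.335×10^5 Pa = 2.335 bar
Total = 6.852 + 2.940 + 24.20 + 2.335 = 36.330 bar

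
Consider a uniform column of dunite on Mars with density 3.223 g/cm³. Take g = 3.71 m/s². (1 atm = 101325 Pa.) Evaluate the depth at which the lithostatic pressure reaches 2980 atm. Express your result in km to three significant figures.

h = P/(ρg) = 2980 atm / (3223 kg/m³ × 3.71 m/s²) = 3.019×10^8 Pa / 11957 Pa/m = 25252 m
= 25.252 km

25.3 km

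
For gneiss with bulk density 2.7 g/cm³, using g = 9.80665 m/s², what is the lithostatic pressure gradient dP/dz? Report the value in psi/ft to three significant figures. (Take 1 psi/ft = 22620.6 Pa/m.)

1.17 psi/ft

dP/dz = ρg = 2700 kg/m³ × 9.80665 m/s² = 26478 Pa/m
= 26478 Pa/m × (1 psi/ft / 22621 Pa/m) = 1.1705 psi/ft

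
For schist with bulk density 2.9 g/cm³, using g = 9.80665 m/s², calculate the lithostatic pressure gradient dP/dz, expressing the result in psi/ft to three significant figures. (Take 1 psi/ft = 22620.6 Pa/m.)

dP/dz = ρg = 2900 kg/m³ × 9.80665 m/s² = 28439 Pa/m
= 28439 Pa/m × (1 psi/ft / 22621 Pa/m) = 1.2572 psi/ft

1.26 psi/ft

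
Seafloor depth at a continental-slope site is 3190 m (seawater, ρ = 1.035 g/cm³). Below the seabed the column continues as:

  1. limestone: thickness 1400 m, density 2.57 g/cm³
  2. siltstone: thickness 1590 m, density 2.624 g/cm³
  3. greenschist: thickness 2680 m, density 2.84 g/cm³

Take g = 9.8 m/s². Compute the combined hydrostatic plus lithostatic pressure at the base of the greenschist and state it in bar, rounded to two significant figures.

1800 bar

seawater: 1035 kg/m³ × 9.8 m/s² × 3190 m = 3.236×10^7 Pa = 323.6 bar
limestone: 2570 kg/m³ × 9.8 m/s² × 1400 m = 3.526×10^7 Pa = 352.6 bar
siltstone: 2624 kg/m³ × 9.8 m/s² × 1590 m = 4.089×10^7 Pa = 408.9 bar
greenschist: 2840 kg/m³ × 9.8 m/s² × 2680 m = 7.459×10^7 Pa = 745.9 bar
Total = 323.6 + 352.6 + 408.9 + 745.9 = 1830.9 bar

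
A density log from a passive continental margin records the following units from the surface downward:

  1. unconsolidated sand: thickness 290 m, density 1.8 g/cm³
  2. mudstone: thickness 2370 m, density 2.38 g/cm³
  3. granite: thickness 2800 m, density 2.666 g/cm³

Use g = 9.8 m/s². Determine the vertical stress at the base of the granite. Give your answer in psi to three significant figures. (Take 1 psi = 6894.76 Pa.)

unconsolidated sand: 1800 kg/m³ × 9.8 m/s² × 290 m = 5.116×10^6 Pa = 742.0 psi
mudstone: 2380 kg/m³ × 9.8 m/s² × 2370 m = 5.528×10^7 Pa = 8017 psi
granite: 2666 kg/m³ × 9.8 m/s² × 2800 m = 7.316×10^7 Pa = 10610 psi
Total = 742.0 + 8017 + 10610 = 19370 psi

19400 psi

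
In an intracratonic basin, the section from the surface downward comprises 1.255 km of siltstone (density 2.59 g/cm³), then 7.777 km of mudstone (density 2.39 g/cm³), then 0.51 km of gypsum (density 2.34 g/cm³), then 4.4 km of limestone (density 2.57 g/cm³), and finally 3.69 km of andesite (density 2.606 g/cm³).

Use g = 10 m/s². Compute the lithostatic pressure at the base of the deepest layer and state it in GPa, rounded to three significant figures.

0.440 GPa

siltstone: 2590 kg/m³ × 10 m/s² × 1255 m = 3.250×10^7 Pa = 0.03250 GPa
mudstone: 2390 kg/m³ × 10 m/s² × 7777 m = 1.859×10^8 Pa = 0.1859 GPa
gypsum: 2340 kg/m³ × 10 m/s² × 510 m = 1.193×10^7 Pa = 0.01193 GPa
limestone: 2570 kg/m³ × 10 m/s² × 4400 m = 1.131×10^8 Pa = 0.1131 GPa
andesite: 2606 kg/m³ × 10 m/s² × 3690 m = 9.616×10^7 Pa = 0.09616 GPa
Total = 0.03250 + 0.1859 + 0.01193 + 0.1131 + 0.09616 = 0.43955 GPa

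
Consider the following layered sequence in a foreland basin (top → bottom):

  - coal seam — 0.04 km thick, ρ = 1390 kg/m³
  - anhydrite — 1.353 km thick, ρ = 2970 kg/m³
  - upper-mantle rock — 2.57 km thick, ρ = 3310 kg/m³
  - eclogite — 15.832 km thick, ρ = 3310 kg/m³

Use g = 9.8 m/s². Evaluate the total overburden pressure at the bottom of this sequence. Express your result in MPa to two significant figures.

640 MPa

coal seam: 1390 kg/m³ × 9.8 m/s² × 40 m = 5.449×10^5 Pa = 0.5449 MPa
anhydrite: 2970 kg/m³ × 9.8 m/s² × 1353 m = 3.938×10^7 Pa = 39.38 MPa
upper-mantle rock: 3310 kg/m³ × 9.8 m/s² × 2570 m = 8.337×10^7 Pa = 83.37 MPa
eclogite: 3310 kg/m³ × 9.8 m/s² × 15832 m = 5.136×10^8 Pa = 513.6 MPa
Total = 0.5449 + 39.38 + 83.37 + 513.6 = 636.85 MPa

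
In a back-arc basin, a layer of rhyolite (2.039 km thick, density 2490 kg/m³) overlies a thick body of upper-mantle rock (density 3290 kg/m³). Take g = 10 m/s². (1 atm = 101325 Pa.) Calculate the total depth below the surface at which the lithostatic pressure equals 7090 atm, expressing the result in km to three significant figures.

Pressure at base of upper layers: 2490×10×2039 = 5.077×10^7 Pa = 501.1 atm
Remaining pressure to be supplied by upper-mantle rock: 7.184×10^8 − 5.077×10^7 = 6.676×10^8 Pa
Additional depth in upper-mantle rock = 6.676×10^8 Pa / (3290 kg/m³ × 10 m/s²) = 20292 m
Total depth = 2039 m + 20292 m = 22331 m
= 22.331 km

22.3 km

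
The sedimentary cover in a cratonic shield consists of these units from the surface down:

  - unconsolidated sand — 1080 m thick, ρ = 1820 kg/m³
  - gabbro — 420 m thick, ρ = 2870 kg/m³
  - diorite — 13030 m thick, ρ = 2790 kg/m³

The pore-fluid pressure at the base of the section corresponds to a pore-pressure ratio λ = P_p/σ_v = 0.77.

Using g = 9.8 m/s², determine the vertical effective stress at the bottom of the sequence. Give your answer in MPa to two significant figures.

89 MPa

Overburden (lithostatic) stress σ_v:
unconsolidated sand: 1820 kg/m³ × 9.8 m/s² × 1080 m = 1.926×10^7 Pa = 19.26 MPa
gabbro: 2870 kg/m³ × 9.8 m/s² × 420 m = 1.181×10^7 Pa = 11.81 MPa
diorite: 2790 kg/m³ × 9.8 m/s² × 13030 m = 3.563×10^8 Pa = 356.3 MPa
Total = 19.26 + 11.81 + 356.3 = 387.34 MPa
Pore pressure P_p = λ·σ_v = 0.77 × 387.3 MPa = 298.3 MPa
Effective stress σ' = σ_v − P_p = 387.3 − 298.3 = 89.089 MPa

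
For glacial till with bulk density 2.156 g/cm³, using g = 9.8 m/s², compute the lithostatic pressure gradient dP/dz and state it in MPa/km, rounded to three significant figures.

21.1 MPa/km

dP/dz = ρg = 2156 kg/m³ × 9.8 m/s² = 21129 Pa/m
= 21129 Pa/m × (1 MPa/km / 1000.0 Pa/m) = 21.129 MPa/km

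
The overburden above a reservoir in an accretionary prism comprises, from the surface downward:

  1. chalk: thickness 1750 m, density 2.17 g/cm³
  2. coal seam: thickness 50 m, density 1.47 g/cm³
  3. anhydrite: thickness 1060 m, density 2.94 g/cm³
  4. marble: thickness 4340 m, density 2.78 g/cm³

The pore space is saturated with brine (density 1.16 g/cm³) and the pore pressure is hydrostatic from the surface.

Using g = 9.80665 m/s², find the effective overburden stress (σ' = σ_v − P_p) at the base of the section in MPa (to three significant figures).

105 MPa

Overburden (lithostatic) stress σ_v:
chalk: 2170 kg/m³ × 9.80665 m/s² × 1750 m = 3.724×10^7 Pa = 37.24 MPa
coal seam: 1470 kg/m³ × 9.80665 m/s² × 50 m = 7.208×10^5 Pa = 0.7208 MPa
anhydrite: 2940 kg/m³ × 9.80665 m/s² × 1060 m = 3.056×10^7 Pa = 30.56 MPa
marble: 2780 kg/m³ × 9.80665 m/s² × 4340 m = 1.183×10^8 Pa = 118.3 MPa
Total = 37.24 + 0.7208 + 30.56 + 118.3 = 186.84 MPa
Pore pressure P_p = 1160 kg/m³ × 9.80665 m/s² × 7200 m = 8.191×10^7 Pa = 81.91 MPa
Effective stress σ' = σ_v − P_p = 186.8 − 81.91 = 104.94 MPa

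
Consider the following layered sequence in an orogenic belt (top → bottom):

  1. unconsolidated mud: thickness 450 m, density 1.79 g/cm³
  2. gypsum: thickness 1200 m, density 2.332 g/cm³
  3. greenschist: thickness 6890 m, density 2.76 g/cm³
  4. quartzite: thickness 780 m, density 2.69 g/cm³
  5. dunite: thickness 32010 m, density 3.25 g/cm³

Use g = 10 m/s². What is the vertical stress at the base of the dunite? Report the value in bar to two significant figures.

13000 bar

unconsolidated mud: 1790 kg/m³ × 10 m/s² × 450 m = 8.055×10^6 Pa = 80.55 bar
gypsum: 2332 kg/m³ × 10 m/s² × 1200 m = 2.798×10^7 Pa = 279.8 bar
greenschist: 2760 kg/m³ × 10 m/s² × 6890 m = 1.902×10^8 Pa = 1902 bar
quartzite: 2690 kg/m³ × 10 m/s² × 780 m = 2.098×10^7 Pa = 209.8 bar
dunite: 3250 kg/m³ × 10 m/s² × 32010 m = 1.040×10^9 Pa = 10403 bar
Total = 80.55 + 279.8 + 1902 + 209.8 + 10403 = 12875 bar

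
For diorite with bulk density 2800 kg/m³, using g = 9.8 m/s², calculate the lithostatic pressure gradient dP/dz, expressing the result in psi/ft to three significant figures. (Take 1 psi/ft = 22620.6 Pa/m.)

1.21 psi/ft

dP/dz = ρg = 2800 kg/m³ × 9.8 m/s² = 27440 Pa/m
= 27440 Pa/m × (1 psi/ft / 22621 Pa/m) = 1.2131 psi/ft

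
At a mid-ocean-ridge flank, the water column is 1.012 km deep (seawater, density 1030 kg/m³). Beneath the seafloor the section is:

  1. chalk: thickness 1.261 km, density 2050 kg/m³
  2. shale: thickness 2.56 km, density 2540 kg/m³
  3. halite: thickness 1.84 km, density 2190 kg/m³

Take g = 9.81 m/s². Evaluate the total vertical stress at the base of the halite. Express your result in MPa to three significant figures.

139 MPa

seawater: 1030 kg/m³ × 9.81 m/s² × 1012 m = 1.023×10^7 Pa = 10.23 MPa
chalk: 2050 kg/m³ × 9.81 m/s² × 1261 m = 2.536×10^7 Pa = 25.36 MPa
shale: 2540 kg/m³ × 9.81 m/s² × 2560 m = 6.379×10^7 Pa = 63.79 MPa
halite: 2190 kg/m³ × 9.81 m/s² × 1840 m = 3.953×10^7 Pa = 39.53 MPa
Total = 10.23 + 25.36 + 63.79 + 39.53 = 138.90 MPa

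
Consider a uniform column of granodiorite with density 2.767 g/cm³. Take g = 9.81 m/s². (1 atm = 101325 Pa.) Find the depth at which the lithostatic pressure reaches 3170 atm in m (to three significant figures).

11800 m

h = P/(ρg) = 3170 atm / (2767 kg/m³ × 9.81 m/s²) = 3.212×10^8 Pa / 27144 Pa/m = 11833 m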